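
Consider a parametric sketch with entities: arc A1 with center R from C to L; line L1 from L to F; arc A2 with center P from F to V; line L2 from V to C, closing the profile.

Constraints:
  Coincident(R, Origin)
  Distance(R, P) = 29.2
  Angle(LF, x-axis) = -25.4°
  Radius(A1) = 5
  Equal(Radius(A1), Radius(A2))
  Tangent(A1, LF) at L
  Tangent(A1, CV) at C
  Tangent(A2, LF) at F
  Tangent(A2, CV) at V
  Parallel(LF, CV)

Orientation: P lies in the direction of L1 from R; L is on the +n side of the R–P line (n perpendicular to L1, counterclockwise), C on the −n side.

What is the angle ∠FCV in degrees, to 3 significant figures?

18.9°

The slot axis is L1's direction at -25.4°, so u = (cos -25.4°, sin -25.4°) = (0.903, -0.429) and n = (−sin -25.4°, cos -25.4°) = (0.429, 0.903). R is at the origin and P lies 29.2 along u from R, so P = 29.2·u = (26.4, -12.5). Tangency of A1 to both parallel lines with radius 5.0 puts L and C at R ± 5.0·n: L = (2.14, 4.52), C = (-2.14, -4.52). Equal radii place F and V the same way about P: F = P + 5.0·n = (28.5, -8.01), V = P − 5.0·n = (24.2, -17.0). Then cos ∠FCV = CF·CV / (|CF||CV|), giving 18.9°.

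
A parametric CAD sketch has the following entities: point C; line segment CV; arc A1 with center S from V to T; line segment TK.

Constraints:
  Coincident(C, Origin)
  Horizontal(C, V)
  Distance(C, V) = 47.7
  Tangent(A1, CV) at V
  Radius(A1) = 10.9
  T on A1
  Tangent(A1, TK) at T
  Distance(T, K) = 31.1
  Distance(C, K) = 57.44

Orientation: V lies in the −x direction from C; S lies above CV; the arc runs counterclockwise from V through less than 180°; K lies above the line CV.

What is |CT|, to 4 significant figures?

38.58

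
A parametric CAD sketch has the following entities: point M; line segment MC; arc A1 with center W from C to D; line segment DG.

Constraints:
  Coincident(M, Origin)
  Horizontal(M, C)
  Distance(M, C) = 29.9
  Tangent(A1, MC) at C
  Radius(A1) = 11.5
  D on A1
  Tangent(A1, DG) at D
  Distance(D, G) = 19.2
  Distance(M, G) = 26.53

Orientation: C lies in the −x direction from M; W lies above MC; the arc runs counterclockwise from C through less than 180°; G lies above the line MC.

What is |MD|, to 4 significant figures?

20.58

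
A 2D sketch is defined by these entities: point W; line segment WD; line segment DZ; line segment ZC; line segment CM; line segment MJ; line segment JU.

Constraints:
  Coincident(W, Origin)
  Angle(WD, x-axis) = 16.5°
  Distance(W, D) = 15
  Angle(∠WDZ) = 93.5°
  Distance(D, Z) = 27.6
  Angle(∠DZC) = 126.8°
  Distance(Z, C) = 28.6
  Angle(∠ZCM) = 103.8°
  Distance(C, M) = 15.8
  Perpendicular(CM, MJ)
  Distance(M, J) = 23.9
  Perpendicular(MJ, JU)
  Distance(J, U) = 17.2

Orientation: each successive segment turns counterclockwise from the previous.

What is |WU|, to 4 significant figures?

29.28

CM ⟂ MJ, so MJ runs at -37.60°; with |MJ| = 23.9, J = (-8.699, 15.59). MJ is perpendicular to JU, so JU runs at 52.40°; with |JU| = 17.2, U = (1.796, 29.22). Then |WU| = |U − W| = 29.28.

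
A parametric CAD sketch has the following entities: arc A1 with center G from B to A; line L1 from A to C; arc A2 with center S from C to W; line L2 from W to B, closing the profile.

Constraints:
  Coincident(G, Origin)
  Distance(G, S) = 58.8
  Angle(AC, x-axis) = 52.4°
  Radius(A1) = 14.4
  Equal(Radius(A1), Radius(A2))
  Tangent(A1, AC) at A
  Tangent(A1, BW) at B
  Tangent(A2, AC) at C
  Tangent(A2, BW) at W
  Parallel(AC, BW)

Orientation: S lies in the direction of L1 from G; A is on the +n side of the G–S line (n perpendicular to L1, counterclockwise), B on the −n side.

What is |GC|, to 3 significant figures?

60.5

The slot axis is L1's direction at 52.4°, so u = (cos 52.4°, sin 52.4°) = (0.610, 0.792) and n = (−sin 52.4°, cos 52.4°) = (-0.792, 0.610). G is at the origin and S lies 58.8 along u from G, so S = 58.8·u = (35.9, 46.6). Tangency of A1 to both parallel lines with radius 14.4 puts A and B at G ± 14.4·n: A = (-11.4, 8.79), B = (11.4, -8.79). Equal radii place C and W the same way about S: C = S + 14.4·n = (24.5, 55.4), W = S − 14.4·n = (47.3, 37.8). Then |GC| = |C − G| = 60.5.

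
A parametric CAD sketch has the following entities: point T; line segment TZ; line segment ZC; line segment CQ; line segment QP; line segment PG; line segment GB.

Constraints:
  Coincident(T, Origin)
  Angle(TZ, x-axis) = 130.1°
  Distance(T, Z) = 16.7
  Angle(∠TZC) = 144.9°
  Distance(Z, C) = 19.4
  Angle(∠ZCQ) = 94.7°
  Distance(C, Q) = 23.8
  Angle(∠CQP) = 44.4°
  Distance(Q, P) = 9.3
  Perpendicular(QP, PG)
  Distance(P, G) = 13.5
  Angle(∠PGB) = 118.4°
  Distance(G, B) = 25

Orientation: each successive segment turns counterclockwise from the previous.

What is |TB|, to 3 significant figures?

61.3

The perpendicularity gives PG at right angles to QP, so PG runs at 116°; with |PG| = 13.5, G = (-35.0, 11.5). ∠PGB = 118.4° gives GB at 178° from the x-axis; with |GB| = 25.0, B = (-60.0, 12.5). Then |TB| = |B − T| = 61.3.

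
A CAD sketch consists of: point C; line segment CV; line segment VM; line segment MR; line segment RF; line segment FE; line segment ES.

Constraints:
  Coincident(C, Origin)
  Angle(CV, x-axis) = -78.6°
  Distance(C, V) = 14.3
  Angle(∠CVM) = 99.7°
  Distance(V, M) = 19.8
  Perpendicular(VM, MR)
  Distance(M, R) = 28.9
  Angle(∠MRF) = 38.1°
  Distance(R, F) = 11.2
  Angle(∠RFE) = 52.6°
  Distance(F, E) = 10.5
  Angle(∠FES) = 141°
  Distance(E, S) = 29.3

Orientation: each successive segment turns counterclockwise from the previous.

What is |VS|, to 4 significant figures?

60.04

∠RFE = 52.6° gives FE at 1.000° from the x-axis; with |FE| = 10.5, E = (25.61, 6.625). ∠FES = 141.0° gives ES at 40.00° from the x-axis; with |ES| = 29.3, S = (48.06, 25.46). Then |VS| = |S − V| = 60.04.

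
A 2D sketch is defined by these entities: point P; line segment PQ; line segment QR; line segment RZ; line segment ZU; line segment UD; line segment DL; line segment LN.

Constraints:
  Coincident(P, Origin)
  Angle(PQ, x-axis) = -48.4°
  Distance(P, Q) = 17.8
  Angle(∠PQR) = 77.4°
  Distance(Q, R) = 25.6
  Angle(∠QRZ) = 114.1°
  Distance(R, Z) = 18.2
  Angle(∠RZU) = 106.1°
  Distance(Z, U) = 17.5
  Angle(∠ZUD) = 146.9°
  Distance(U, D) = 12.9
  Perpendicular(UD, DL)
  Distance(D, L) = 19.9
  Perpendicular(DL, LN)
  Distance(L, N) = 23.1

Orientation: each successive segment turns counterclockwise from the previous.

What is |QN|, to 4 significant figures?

28.19

UD ⟂ DL, so DL runs at -42.90°; with |DL| = 19.9, L = (6.481, -4.032). DL is perpendicular to LN, so LN runs at 47.10°; with |LN| = 23.1, N = (22.21, 12.89). Then |QN| = |N − Q| = 28.19.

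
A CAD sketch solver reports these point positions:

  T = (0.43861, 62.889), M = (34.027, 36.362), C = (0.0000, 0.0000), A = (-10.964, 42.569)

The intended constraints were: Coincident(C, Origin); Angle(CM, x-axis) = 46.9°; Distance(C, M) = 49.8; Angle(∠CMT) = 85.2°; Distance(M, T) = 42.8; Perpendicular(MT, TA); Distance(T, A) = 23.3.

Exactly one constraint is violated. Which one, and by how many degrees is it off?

Perpendicular(MT, TA) — off by 9.00°.

C = (0.00, 0.00) ✓; CM at 46.90° ✓; |CM| = 49.80 ✓; ∠CMT = 85.20° ✓; |MT| = 42.80 ✓; ∠(MT, TA) = 99.00° ✗; |TA| = 23.30 ✓.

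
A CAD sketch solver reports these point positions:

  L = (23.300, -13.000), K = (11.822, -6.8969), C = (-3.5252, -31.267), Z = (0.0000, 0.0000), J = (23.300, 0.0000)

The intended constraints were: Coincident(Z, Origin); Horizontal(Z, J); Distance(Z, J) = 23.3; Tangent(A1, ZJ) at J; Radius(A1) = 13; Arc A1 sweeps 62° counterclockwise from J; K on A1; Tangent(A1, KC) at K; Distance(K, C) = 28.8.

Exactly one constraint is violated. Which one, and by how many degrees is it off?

Tangent(A1, KC) at K — off by 4.20°.

Z = (0.00, 0.00) ✓; Z.y = 0.00, J.y = 0.00 ✓; |ZJ| = 23.30 ✓; ∠(LJ, JZ) = 90.00° ✓; |LJ| = 13.00 ✓; bearing(L→K) − bearing(L→J) = 62.00° ✓; |LK| = 13.00 ✓; ∠(LK, KC) = 94.20° ✗; |KC| = 28.80 ✓.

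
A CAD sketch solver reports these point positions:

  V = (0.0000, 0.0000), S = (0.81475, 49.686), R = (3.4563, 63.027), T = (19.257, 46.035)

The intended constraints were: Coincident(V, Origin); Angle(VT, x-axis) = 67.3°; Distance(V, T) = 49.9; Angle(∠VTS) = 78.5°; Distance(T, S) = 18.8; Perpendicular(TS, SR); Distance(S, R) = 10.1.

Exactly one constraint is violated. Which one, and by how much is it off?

Distance(S, R) = 10.1 — off by 3.50.

V = (0.00, 0.00) ✓; VT at 67.30° ✓; |VT| = 49.90 ✓; ∠VTS = 78.50° ✓; |TS| = 18.80 ✓; ∠(TS, SR) = 90.00° ✓; |SR| = 13.60 ✗.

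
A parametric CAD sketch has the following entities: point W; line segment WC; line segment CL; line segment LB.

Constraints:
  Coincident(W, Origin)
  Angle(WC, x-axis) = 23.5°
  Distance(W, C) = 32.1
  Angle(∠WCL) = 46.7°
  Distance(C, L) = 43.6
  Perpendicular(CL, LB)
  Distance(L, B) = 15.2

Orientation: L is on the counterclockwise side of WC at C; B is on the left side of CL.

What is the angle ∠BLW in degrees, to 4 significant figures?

42.74°

W is at the origin; WC runs at 23.5° with length 32.1, so C = 32.1·(cos 23.5°, sin 23.5°) = (29.44, 12.80). ∠WCL = 46.7°, so CL runs at 23.5° + (180° − 46.7°) = 156.8° from the x-axis; with |CL| = 43.6, L = C + 43.6·(cos 156.8°, sin 156.8°) = (-10.64, 29.98). CL ⟂ LB; with |LB| = 15.2 on the left of CL, B = L + 15.2·(-0.3939, -0.9191) = (-16.62, 16.00). Then cos ∠BLW = LB·LW / (|LB||LW|), giving 42.74°.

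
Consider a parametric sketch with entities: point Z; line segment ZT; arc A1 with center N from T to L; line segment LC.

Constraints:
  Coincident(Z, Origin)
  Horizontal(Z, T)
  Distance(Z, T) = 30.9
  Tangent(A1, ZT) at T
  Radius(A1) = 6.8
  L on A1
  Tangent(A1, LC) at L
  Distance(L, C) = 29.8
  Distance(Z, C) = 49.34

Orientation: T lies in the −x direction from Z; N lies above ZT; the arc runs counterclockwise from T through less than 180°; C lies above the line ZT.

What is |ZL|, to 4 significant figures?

25.82

Checks: Z = (0.00, 0.00) ✓; |NL| = 6.800 ✓; ∠(NL, LC) = 90.00° ✓; |LC| = 29.80 ✓; |ZC| = 49.34 ✓.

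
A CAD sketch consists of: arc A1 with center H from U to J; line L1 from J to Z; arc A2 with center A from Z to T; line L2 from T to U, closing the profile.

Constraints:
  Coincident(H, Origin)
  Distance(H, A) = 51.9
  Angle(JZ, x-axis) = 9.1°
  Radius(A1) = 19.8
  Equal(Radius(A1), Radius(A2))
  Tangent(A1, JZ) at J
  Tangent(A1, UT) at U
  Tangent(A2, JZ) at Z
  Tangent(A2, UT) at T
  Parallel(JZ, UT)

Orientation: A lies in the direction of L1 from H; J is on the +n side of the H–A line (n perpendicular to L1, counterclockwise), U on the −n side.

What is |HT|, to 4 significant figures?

55.55

The slot axis is L1's direction at 9.1°, so u = (cos 9.1°, sin 9.1°) = (0.9874, 0.1582) and n = (−sin 9.1°, cos 9.1°) = (-0.1582, 0.9874). H is at the origin and A lies 51.9 along u from H, so A = 51.9·u = (51.25, 8.208). Tangency of A1 to both parallel lines with radius 19.8 puts J and U at H ± 19.8·n: J = (-3.132, 19.55), U = (3.132, -19.55). Equal radii place Z and T the same way about A: Z = A + 19.8·n = (48.12, 27.76), T = A − 19.8·n = (54.38, -11.34). Then |HT| = |T − H| = 55.55.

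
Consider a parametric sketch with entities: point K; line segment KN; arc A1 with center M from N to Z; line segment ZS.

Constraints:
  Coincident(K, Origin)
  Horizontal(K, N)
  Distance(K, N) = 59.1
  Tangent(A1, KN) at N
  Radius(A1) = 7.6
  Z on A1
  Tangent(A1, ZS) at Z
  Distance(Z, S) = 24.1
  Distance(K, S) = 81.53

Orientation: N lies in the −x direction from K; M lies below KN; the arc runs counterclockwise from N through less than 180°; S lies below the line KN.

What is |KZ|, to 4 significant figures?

65.80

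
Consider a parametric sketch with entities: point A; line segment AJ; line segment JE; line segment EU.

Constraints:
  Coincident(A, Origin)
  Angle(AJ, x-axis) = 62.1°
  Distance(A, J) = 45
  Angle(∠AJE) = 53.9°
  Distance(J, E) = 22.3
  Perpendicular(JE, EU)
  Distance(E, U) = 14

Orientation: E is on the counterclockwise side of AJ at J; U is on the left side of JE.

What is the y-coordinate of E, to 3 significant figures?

36.6

A is at the origin; AJ runs at 62.1° with length 45.0, so J = 45.0·(cos 62.1°, sin 62.1°) = (21.1, 39.8). ∠AJE = 53.9°, so JE runs at 62.1° + (180° − 53.9°) = 188° from the x-axis; with |JE| = 22.3, E = J + 22.3·(cos 188°, sin 188°) = (-1.02, 36.6). So E.y = 36.6.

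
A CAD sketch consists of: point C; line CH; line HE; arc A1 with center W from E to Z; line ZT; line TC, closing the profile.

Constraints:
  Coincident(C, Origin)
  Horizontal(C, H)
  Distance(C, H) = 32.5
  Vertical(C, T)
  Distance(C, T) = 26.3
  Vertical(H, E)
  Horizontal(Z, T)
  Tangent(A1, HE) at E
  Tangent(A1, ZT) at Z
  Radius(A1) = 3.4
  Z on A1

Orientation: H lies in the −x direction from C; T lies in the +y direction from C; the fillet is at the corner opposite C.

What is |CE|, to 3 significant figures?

39.8

C is at the origin; CH is horizontal with |CH| = 32.5 and H on the −x side, so H = (-32.5, 0.00). CT is vertical with |CT| = 26.3 and T on the +y side, so T = (0.00, 26.3). The virtual corner opposite C is at (-32.5, 26.3). Tangency of A1 to HE means the radius WE is perpendicular to HE and the tangent condition forces WZ to be normal to ZT, with radius 3.4, so the center W sits 3.4 in from both sides at W = (-29.1, 22.9). That places the tangent points at E = (-32.5, 22.9) on HE and Z = (-29.1, 26.3) on ZT. Then |CE| = |E − C| = 39.8.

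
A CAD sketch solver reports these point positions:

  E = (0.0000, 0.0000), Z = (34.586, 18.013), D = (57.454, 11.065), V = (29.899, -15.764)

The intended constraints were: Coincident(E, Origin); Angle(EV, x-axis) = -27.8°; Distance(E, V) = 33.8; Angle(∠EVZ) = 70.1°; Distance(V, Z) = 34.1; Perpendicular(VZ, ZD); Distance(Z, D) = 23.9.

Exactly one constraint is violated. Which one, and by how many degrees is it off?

Perpendicular(VZ, ZD) — off by 9.00°.

E = (0.00, 0.00) ✓; EV at -27.80° ✓; |EV| = 33.80 ✓; ∠EVZ = 70.10° ✓; |VZ| = 34.10 ✓; ∠(VZ, ZD) = 99.00° ✗; |ZD| = 23.90 ✓.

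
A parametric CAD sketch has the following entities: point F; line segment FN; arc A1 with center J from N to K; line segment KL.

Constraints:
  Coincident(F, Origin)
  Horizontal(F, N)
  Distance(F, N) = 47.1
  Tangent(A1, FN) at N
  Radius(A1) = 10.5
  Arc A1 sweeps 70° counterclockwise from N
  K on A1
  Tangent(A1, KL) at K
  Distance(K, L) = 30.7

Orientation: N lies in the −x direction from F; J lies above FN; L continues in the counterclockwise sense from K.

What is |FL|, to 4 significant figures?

44.65

On A1, N sits at bearing -90° from J; a 70° counterclockwise sweep puts K at bearing -20°, so K = J + 10.5·(cos -20°, sin -20°) = (-37.23, 6.909). A1 meets KL tangentially, so JK is at right angles to KL, so KL runs along (−sin -20°, cos -20°); with |KL| = 30.7, L = (-26.73, 35.76). Then |FL| = |L − F| = 44.65.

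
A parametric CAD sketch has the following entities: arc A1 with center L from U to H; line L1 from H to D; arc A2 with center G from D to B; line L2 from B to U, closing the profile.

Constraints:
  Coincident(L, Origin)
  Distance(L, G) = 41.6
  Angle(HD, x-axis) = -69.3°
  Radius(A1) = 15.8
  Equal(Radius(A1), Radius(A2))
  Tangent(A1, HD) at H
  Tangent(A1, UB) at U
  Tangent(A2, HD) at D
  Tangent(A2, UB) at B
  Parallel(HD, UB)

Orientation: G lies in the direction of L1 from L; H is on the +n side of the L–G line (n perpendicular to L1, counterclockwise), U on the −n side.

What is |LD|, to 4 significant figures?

44.50

The slot axis is L1's direction at -69.3°, so u = (cos -69.3°, sin -69.3°) = (0.3535, -0.9354) and n = (−sin -69.3°, cos -69.3°) = (0.9354, 0.3535). L is at the origin and G lies 41.6 along u from L, so G = 41.6·u = (14.70, -38.91). Tangency of A1 to both parallel lines with radius 15.8 puts H and U at L ± 15.8·n: H = (14.78, 5.585), U = (-14.78, -5.585). Equal radii place D and B the same way about G: D = G + 15.8·n = (29.48, -33.33), B = G − 15.8·n = (-0.07546, -44.50). Then |LD| = |D − L| = 44.50.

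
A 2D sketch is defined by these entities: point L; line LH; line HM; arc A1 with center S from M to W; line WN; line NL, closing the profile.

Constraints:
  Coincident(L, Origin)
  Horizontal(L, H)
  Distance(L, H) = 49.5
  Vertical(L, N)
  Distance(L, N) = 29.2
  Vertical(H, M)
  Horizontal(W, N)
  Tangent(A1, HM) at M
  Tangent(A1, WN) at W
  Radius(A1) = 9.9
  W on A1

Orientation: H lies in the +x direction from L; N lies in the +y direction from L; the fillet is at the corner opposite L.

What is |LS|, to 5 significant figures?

44.053

L is at the origin; L and H share the same y with |LH| = 49.5 and H on the +x side, so H = (49.500, 0.0000). LN is vertical with |LN| = 29.2 and N on the +y side, so N = (0.0000, 29.200). The virtual corner opposite L is at (49.500, 29.200). Since A1 is tangent to HM there, SM ⟂ HM and A1 meets WN tangentially, so SW is at right angles to WN, with radius 9.9, so the center S sits 9.9 in from both sides at S = (39.600, 19.300). Then |LS| = |S − L| = 44.053.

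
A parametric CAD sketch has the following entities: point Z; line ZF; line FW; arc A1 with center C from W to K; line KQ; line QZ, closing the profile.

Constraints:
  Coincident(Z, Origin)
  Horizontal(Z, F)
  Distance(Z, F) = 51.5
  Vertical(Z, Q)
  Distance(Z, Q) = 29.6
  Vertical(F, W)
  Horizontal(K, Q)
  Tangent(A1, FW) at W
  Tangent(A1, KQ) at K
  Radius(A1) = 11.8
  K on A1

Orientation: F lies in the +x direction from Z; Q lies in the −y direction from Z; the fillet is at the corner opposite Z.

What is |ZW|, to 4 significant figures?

54.49

The virtual corner opposite Z is at (51.50, -29.60). Tangency of A1 to FW means the radius CW is perpendicular to FW and the tangent condition forces CK to be normal to KQ, with radius 11.8, so the center C sits 11.8 in from both sides at C = (39.70, -17.80). That places the tangent points at W = (51.50, -17.80) on FW and K = (39.70, -29.60) on KQ. Then |ZW| = |W − Z| = 54.49.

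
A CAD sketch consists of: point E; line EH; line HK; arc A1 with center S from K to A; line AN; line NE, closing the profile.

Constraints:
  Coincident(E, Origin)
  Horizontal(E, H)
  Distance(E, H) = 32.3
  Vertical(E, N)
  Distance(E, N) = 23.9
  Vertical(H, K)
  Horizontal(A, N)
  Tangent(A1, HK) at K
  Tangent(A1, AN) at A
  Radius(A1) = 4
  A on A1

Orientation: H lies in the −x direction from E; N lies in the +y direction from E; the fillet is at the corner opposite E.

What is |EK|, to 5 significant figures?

37.938

E is at the origin; E and H share the same y with |EH| = 32.3 and H on the −x side, so H = (-32.300, 0.0000). E and N share the same x with |EN| = 23.9 and N on the +y side, so N = (0.0000, 23.900). The virtual corner opposite E is at (-32.300, 23.900). The tangent condition forces SK to be normal to HK and the tangent condition forces SA to be normal to AN, with radius 4.0, so the center S sits 4.0 in from both sides at S = (-28.300, 19.900). That places the tangent points at K = (-32.300, 19.900) on HK and A = (-28.300, 23.900) on AN. Then |EK| = |K − E| = 37.938.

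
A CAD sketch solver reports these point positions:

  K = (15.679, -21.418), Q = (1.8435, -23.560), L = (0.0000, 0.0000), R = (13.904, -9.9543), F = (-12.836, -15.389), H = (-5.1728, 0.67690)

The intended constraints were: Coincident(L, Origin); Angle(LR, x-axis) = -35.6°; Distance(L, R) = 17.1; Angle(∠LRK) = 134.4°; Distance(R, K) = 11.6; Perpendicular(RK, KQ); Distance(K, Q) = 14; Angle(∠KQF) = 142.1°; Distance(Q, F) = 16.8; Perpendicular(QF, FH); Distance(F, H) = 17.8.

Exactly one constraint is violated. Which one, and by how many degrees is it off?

Perpendicular(QF, FH) — off by 3.60°.

L = (0.00, 0.00) ✓; LR at -35.60° ✓; |LR| = 17.10 ✓; ∠LRK = 134.4° ✓; |RK| = 11.60 ✓; ∠(RK, KQ) = 90.00° ✓; |KQ| = 14.00 ✓; ∠KQF = 142.1° ✓; |QF| = 16.80 ✓; ∠(QF, FH) = 86.40° ✗; |FH| = 17.80 ✓.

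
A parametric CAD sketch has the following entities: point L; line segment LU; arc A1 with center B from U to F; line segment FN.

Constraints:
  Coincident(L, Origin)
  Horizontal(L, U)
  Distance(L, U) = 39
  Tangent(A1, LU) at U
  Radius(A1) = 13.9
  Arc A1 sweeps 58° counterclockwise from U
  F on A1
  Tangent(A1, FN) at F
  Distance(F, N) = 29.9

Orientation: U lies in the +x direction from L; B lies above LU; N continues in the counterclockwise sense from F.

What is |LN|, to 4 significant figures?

73.87

On A1, U sits at bearing -90° from B; a 58° counterclockwise sweep puts F at bearing -32°, so F = B + 13.9·(cos -32°, sin -32°) = (50.79, 6.534). Since A1 is tangent to FN there, BF ⟂ FN, so FN runs along (−sin -32°, cos -32°); with |FN| = 29.9, N = (66.63, 31.89). Then |LN| = |N − L| = 73.87.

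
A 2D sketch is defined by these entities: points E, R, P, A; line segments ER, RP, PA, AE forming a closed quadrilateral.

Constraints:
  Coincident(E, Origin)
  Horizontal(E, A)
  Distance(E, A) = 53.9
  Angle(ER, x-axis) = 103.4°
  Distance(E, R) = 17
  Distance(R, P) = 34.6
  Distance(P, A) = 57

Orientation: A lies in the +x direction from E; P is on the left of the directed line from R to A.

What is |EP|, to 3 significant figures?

47.1

E is at the origin; EA is horizontal with |EA| = 53.9 and A in +x, so A = (53.9, 0). ER runs at 103.4° with |ER| = 17.0, so R = (-3.94, 16.5). P is determined by |RP| = 34.6 and |PA| = 57.0 together: it lies at the intersection of circle(R, 34.6) and circle(A, 57.0). With |RA| = 60.2, the foot of the radical line on RA is 13.0 from R and the perpendicular offset is √(34.6² − 13.0²) = 32.1. Taking the left-of-RA solution: P = (17.4, 43.8).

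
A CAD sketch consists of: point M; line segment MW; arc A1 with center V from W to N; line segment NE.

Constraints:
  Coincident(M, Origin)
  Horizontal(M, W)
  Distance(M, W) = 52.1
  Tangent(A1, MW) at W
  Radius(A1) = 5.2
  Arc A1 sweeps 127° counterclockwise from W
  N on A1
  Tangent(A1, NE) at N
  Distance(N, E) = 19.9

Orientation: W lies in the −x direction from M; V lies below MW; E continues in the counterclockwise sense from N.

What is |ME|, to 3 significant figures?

50.5

M is at the origin; MW is horizontal with |MW| = 52.1 and W on the −x side, so W = (-52.1, 0.00). A1 meets MW tangentially, so VW is at right angles to MW, so V = W + (0, -5.2) = (-52.1, -5.20). On A1, W sits at bearing 90° from V; a 127° counterclockwise sweep puts N at bearing 217°, so N = V + 5.2·(cos 217°, sin 217°) = (-56.3, -8.33). The tangent condition forces VN to be normal to NE, so NE runs along (−sin 217°, cos 217°); with |NE| = 19.9, E = (-44.3, -24.2). Then |ME| = |E − M| = 50.5.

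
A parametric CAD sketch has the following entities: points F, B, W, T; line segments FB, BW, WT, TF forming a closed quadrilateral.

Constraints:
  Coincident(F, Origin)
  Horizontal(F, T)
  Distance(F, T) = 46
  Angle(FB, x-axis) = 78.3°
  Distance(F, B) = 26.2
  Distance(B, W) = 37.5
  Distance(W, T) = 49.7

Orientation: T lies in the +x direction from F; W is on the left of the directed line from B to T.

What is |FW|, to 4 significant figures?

59.83

Checks: |BW| = 37.50 ✓; |WT| = 49.70 ✓.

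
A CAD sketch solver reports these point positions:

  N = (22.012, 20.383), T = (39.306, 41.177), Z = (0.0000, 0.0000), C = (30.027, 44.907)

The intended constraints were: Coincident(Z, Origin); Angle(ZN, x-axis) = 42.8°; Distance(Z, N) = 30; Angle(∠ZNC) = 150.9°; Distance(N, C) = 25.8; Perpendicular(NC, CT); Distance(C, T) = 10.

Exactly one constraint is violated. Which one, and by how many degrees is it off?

Perpendicular(NC, CT) — off by 3.80°.

Z = (0.00, 0.00) ✓; ZN at 42.80° ✓; |ZN| = 30.00 ✓; ∠ZNC = 150.9° ✓; |NC| = 25.80 ✓; ∠(NC, CT) = 93.80° ✗; |CT| = 10.00 ✓.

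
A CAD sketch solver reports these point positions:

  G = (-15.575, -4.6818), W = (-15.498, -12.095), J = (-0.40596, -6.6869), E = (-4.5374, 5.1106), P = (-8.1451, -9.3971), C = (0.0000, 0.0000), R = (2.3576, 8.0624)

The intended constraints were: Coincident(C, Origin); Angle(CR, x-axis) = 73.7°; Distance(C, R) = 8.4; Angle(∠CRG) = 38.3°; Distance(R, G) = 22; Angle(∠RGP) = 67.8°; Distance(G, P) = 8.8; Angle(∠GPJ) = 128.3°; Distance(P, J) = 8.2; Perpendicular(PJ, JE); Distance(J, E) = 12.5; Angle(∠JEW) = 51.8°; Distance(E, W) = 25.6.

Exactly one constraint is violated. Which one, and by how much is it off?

Distance(E, W) = 25.6 — off by 5.20.

C = (0.00, 0.00) ✓; CR at 73.70° ✓; |CR| = 8.400 ✓; ∠CRG = 38.30° ✓; |RG| = 22.00 ✓; ∠RGP = 67.80° ✓; |GP| = 8.800 ✓; ∠GPJ = 128.3° ✓; |PJ| = 8.200 ✓; ∠(PJ, JE) = 90.00° ✓; |JE| = 12.50 ✓; ∠JEW = 51.80° ✓; |EW| = 20.40 ✗.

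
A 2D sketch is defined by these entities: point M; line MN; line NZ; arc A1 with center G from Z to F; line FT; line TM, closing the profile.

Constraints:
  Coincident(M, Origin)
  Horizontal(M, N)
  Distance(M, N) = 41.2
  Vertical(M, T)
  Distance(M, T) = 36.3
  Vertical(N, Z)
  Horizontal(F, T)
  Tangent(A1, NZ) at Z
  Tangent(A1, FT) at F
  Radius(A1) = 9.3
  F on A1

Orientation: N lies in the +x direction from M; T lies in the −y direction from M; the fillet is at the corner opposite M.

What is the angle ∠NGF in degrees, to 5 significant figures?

160.99°

M is at the origin; MN is horizontal with |MN| = 41.2 and N on the +x side, so N = (41.200, 0.0000). M and T share the same x with |MT| = 36.3 and T on the −y side, so T = (0.0000, -36.300). The virtual corner opposite M is at (41.200, -36.300). The tangent condition forces GZ to be normal to NZ and tangency of A1 to FT means the radius GF is perpendicular to FT, with radius 9.3, so the center G sits 9.3 in from both sides at G = (31.900, -27.000). That places the tangent points at Z = (41.200, -27.000) on NZ and F = (31.900, -36.300) on FT. Then cos ∠NGF = GN·GF / (|GN||GF|), giving 160.99°.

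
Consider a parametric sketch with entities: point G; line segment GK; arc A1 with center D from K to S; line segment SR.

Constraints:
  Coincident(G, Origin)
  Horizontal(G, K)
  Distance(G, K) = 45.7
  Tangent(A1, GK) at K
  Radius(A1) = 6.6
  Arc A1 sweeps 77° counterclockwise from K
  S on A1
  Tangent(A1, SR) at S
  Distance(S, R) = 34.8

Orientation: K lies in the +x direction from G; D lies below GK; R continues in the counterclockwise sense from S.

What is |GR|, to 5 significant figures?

50.113

G is at the origin; GK is horizontal with |GK| = 45.7 and K on the +x side, so K = (45.700, 0.0000). The tangent condition forces DK to be normal to GK, so D = K + (0, -6.6) = (45.700, -6.6000). On A1, K sits at bearing 90° from D; a 77° counterclockwise sweep puts S at bearing 167°, so S = D + 6.6·(cos 167°, sin 167°) = (39.269, -5.1153). Since A1 is tangent to SR there, DS ⟂ SR, so SR runs along (−sin 167°, cos 167°); with |SR| = 34.8, R = (31.441, -39.023). Then |GR| = |R − G| = 50.113.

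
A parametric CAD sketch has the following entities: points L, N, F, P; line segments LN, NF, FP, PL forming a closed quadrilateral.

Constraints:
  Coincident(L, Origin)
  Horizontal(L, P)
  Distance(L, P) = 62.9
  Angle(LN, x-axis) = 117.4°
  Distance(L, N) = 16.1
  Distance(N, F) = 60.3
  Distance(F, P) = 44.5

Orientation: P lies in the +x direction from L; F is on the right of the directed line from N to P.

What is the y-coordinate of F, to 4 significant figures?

-31.66

Checks: |NF| = 60.30 ✓; |FP| = 44.50 ✓.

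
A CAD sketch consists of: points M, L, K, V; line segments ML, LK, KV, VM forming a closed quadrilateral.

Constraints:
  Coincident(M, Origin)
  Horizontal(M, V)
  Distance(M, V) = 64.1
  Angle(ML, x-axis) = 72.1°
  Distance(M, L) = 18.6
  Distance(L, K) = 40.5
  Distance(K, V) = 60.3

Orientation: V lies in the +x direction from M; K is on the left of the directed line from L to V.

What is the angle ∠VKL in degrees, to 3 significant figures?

71.4°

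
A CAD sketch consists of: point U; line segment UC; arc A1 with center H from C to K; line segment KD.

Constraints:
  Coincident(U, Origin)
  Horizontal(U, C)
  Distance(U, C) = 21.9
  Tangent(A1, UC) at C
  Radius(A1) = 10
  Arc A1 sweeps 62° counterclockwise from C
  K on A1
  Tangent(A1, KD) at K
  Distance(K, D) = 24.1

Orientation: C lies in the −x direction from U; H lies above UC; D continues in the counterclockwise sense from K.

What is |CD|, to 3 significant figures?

33.4

On A1, C sits at bearing -90° from H; a 62° counterclockwise sweep puts K at bearing -28°, so K = H + 10.0·(cos -28°, sin -28°) = (-13.1, 5.31). A1 meets KD tangentially, so HK is at right angles to KD, so KD runs along (−sin -28°, cos -28°); with |KD| = 24.1, D = (-1.76, 26.6). Then |CD| = |D − C| = 33.4.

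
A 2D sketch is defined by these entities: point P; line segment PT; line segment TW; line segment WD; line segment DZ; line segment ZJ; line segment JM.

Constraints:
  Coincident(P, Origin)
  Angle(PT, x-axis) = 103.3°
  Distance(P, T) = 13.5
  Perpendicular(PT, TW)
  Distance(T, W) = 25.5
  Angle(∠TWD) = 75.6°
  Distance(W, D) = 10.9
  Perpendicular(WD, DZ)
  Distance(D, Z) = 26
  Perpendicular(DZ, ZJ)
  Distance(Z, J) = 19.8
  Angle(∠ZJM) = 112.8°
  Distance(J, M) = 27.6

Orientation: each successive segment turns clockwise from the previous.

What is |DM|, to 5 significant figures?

30.501

P is at the origin; PT runs at 103.3° with length 13.5, so T = (-3.1057, 13.138). PT ⟂ TW, so TW runs at 13.300°; with |TW| = 25.5, W = (21.710, 19.004). ∠TWD = 75.6° gives WD at -91.100° from the x-axis; with |WD| = 10.9, D = (21.501, 8.1062). WD ⟂ DZ, so DZ runs at 178.90°; with |DZ| = 26.0, Z = (-4.4941, 8.6053). DZ ⟂ ZJ, so ZJ runs at 88.900°; with |ZJ| = 19.8, J = (-4.1140, 28.402). ∠ZJM = 112.8° gives JM at 21.700° from the x-axis; with |JM| = 27.6, M = (21.530, 38.607). Then |DM| = |M − D| = 30.501.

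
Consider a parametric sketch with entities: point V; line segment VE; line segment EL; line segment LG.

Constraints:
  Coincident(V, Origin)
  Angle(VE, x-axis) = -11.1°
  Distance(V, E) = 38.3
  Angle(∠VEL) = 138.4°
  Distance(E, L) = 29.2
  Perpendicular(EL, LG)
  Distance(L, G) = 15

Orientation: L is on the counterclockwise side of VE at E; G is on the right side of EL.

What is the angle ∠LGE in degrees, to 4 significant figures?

62.81°

∠VEL = 138.4°, so EL runs at -11.1° + (180° − 138.4°) = 30.50° from the x-axis; with |EL| = 29.2, L = E + 29.2·(cos 30.50°, sin 30.50°) = (62.74, 7.447). EL is perpendicular to LG; with |LG| = 15.0 on the right of EL, G = L + 15.0·(0.5075, -0.8616) = (70.36, -5.478). Then cos ∠LGE = GL·GE / (|GL||GE|), giving 62.81°.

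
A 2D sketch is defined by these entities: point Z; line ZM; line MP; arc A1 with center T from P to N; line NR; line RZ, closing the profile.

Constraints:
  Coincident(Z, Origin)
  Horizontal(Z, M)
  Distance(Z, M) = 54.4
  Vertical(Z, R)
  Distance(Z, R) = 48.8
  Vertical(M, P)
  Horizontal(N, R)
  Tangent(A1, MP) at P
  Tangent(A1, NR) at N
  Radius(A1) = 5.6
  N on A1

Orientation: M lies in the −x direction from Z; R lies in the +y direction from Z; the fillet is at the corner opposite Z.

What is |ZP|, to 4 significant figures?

69.47

Z is at the origin; Z and M share the same y with |ZM| = 54.4 and M on the −x side, so M = (-54.40, 0.000). ZR is vertical with |ZR| = 48.8 and R on the +y side, so R = (0.000, 48.80). The virtual corner opposite Z is at (-54.40, 48.80). Tangency of A1 to MP means the radius TP is perpendicular to MP and the tangent condition forces TN to be normal to NR, with radius 5.6, so the center T sits 5.6 in from both sides at T = (-48.80, 43.20). That places the tangent points at P = (-54.40, 43.20) on MP and N = (-48.80, 48.80) on NR. Then |ZP| = |P − Z| = 69.47.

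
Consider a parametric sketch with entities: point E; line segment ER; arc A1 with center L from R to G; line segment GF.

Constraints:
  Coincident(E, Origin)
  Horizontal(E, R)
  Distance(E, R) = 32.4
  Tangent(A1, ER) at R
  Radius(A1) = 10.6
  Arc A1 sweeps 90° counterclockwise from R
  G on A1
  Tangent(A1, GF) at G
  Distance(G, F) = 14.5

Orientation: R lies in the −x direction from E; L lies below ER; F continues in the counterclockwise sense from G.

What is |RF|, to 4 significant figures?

27.25

E is at the origin; ER is horizontal with |ER| = 32.4 and R on the −x side, so R = (-32.40, 0.000). Since A1 is tangent to ER there, LR ⟂ ER, so L = R + (0, -10.6) = (-32.40, -10.60). On A1, R sits at bearing 90° from L; a 90° counterclockwise sweep puts G at bearing 180°, so G = L + 10.6·(cos 180°, sin 180°) = (-43.00, -10.60). Since A1 is tangent to GF there, LG ⟂ GF, so GF runs along (−sin 180°, cos 180°); with |GF| = 14.5, F = (-43.00, -25.10). Then |RF| = |F − R| = 27.25.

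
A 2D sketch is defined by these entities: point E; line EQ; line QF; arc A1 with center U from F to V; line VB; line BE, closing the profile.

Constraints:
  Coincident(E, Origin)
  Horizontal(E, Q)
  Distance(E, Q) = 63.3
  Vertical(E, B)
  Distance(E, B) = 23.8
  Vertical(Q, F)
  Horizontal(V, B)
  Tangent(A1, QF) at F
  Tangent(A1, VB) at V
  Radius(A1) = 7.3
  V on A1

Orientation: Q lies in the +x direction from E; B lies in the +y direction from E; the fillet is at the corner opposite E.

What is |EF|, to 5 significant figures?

65.415

E is at the origin; E and Q share the same y with |EQ| = 63.3 and Q on the +x side, so Q = (63.300, 0.0000). EB is vertical with |EB| = 23.8 and B on the +y side, so B = (0.0000, 23.800). The virtual corner opposite E is at (63.300, 23.800). Since A1 is tangent to QF there, UF ⟂ QF and A1 meets VB tangentially, so UV is at right angles to VB, with radius 7.3, so the center U sits 7.3 in from both sides at U = (56.000, 16.500). That places the tangent points at F = (63.300, 16.500) on QF and V = (56.000, 23.800) on VB. Then |EF| = |F − E| = 65.415.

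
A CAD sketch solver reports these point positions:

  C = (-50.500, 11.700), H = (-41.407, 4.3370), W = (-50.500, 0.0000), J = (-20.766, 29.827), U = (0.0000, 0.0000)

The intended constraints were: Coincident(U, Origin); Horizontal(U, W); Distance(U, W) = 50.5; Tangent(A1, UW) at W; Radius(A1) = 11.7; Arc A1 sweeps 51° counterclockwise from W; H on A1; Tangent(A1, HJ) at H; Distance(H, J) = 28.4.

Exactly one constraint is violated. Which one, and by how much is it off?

Distance(H, J) = 28.4 — off by 4.40.

U = (0.00, 0.00) ✓; U.y = 0.00, W.y = 0.00 ✓; |UW| = 50.50 ✓; ∠(CW, WU) = 90.00° ✓; |CW| = 11.70 ✓; bearing(C→H) − bearing(C→W) = 51.00° ✓; |CH| = 11.70 ✓; ∠(CH, HJ) = 90.00° ✓; |HJ| = 32.80 ✗.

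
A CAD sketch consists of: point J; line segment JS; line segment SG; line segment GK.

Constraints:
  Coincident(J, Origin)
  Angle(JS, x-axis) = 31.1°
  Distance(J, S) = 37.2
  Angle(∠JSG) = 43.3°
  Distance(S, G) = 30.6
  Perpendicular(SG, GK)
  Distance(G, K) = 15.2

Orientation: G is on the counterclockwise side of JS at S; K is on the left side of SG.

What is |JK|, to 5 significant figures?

10.899

J is at the origin; JS runs at 31.1° with length 37.2, so S = 37.2·(cos 31.1°, sin 31.1°) = (31.853, 19.215). ∠JSG = 43.3°, so SG runs at 31.1° + (180° − 43.3°) = 167.80° from the x-axis; with |SG| = 30.6, G = S + 30.6·(cos 167.80°, sin 167.80°) = (1.9442, 25.682). The perpendicularity gives GK at right angles to SG; with |GK| = 15.2 on the left of SG, K = G + 15.2·(-0.21132, -0.97742) = (-1.2679, 10.825). Then |JK| = |K − J| = 10.899.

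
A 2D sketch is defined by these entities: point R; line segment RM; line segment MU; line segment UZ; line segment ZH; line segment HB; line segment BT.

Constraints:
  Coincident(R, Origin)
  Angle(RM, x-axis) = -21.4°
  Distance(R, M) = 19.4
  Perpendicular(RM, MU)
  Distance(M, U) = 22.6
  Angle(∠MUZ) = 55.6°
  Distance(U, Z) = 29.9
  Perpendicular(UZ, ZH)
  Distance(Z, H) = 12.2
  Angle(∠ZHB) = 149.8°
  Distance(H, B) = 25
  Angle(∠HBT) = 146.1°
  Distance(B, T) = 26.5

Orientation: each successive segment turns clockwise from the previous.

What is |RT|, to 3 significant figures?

51.6

∠ZHB = 149.8° gives HB at 4.00° from the x-axis; with |HB| = 25.0, B = (28.0, 5.21). ∠HBT = 146.1° gives BT at -29.9° from the x-axis; with |BT| = 26.5, T = (51.0, -8.00). Then |RT| = |T − R| = 51.6.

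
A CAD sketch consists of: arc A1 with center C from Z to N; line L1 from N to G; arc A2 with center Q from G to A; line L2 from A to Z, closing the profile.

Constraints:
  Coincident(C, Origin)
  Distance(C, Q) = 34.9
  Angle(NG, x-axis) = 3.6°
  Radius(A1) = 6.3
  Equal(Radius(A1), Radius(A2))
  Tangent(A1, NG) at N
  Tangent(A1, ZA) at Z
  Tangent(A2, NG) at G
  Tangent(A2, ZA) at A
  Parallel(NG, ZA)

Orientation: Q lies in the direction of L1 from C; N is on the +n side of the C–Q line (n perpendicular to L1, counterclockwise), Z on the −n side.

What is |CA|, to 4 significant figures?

35.46

Tangency of A1 to both parallel lines with radius 6.3 puts N and Z at C ± 6.3·n: N = (-0.3956, 6.288), Z = (0.3956, -6.288). Equal radii place G and A the same way about Q: G = Q + 6.3·n = (34.44, 8.479), A = Q − 6.3·n = (35.23, -4.096). Then |CA| = |A − C| = 35.46.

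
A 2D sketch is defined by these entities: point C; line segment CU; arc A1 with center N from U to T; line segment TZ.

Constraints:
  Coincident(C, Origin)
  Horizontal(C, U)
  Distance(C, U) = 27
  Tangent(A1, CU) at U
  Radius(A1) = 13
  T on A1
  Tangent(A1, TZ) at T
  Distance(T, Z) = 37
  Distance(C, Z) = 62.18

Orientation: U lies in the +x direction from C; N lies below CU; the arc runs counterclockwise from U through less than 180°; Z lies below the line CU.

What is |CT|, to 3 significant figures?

25.3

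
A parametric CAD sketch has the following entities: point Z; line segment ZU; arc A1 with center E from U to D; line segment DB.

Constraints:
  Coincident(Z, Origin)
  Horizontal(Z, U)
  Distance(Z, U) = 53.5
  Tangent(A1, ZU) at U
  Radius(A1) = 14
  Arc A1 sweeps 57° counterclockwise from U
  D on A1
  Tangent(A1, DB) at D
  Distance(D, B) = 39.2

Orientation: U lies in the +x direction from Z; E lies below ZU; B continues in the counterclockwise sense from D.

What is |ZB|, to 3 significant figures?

44.2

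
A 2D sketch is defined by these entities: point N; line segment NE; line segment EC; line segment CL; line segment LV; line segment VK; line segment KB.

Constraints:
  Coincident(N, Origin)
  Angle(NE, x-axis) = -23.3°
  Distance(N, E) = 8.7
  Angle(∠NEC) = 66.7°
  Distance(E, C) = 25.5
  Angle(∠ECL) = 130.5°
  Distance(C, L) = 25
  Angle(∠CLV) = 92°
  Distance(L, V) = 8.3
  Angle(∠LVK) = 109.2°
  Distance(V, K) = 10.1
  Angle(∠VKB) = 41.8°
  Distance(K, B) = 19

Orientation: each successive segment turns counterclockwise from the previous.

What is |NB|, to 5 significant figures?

42.409

N is at the origin; NE runs at -23.3° with length 8.7, so E = (7.9905, -3.4412). ∠NEC = 66.7° gives EC at 90.000° from the x-axis; with |EC| = 25.5, C = (7.9905, 22.059). ∠ECL = 130.5° gives CL at 139.50° from the x-axis; with |CL| = 25.0, L = (-11.020, 38.295). ∠CLV = 92.0° gives LV at -132.50° from the x-axis; with |LV| = 8.3, V = (-16.627, 32.176). ∠LVK = 109.2° gives VK at -61.700° from the x-axis; with |VK| = 10.1, K = (-11.839, 23.283). ∠VKB = 41.8° gives KB at 76.500° from the x-axis; with |KB| = 19.0, B = (-7.4033, 41.758). Then |NB| = |B − N| = 42.409.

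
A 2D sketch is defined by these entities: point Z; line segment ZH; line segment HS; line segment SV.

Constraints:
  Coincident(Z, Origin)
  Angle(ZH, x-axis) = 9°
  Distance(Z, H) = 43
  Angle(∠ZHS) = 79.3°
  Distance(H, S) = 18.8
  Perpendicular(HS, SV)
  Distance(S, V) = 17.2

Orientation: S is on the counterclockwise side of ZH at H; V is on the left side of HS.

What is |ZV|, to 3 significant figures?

27.3

∠ZHS = 79.3°, so HS runs at 9.0° + (180° − 79.3°) = 110° from the x-axis; with |HS| = 18.8, S = H + 18.8·(cos 110°, sin 110°) = (36.1, 24.4). HS is perpendicular to SV; with |SV| = 17.2 on the left of HS, V = S + 17.2·(-0.941, -0.337) = (19.9, 18.6). Then |ZV| = |V − Z| = 27.3.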